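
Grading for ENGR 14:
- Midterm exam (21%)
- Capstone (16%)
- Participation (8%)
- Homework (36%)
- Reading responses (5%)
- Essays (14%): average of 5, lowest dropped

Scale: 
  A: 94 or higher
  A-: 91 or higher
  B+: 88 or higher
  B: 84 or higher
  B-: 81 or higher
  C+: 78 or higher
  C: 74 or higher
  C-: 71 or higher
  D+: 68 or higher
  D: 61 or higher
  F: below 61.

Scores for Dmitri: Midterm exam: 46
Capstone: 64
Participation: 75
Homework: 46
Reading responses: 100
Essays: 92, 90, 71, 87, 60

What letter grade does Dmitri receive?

F

Essays: drop 60 → average of remaining 4 = 340/4 = 85
Weighted total:
  Midterm exam 46 × 0.21 = 9.66
  Capstone 64 × 0.16 = 10.24
  Participation 75 × 0.08 = 6
  Homework 46 × 0.36 = 16.56
  Reading responses 100 × 0.05 = 5
  Essays 85 × 0.14 = 11.9
Sum = 59.36
59.36 < 61 → F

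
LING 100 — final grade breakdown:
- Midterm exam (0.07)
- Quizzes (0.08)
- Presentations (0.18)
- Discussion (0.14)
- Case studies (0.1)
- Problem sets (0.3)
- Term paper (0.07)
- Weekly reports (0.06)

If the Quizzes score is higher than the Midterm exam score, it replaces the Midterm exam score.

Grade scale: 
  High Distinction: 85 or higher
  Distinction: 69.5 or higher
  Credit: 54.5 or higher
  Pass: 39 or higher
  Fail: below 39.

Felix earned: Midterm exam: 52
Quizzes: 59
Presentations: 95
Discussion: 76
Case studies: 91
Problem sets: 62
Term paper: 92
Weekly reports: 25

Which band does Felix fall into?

Distinction

Quizzes (59) > Midterm exam (52), so Midterm exam counts as 59.
Weighted total:
  Midterm exam 59 × 0.07 = 4.13
  Quizzes 59 × 0.08 = 4.72
  Presentations 95 × 0.18 = 17.1
  Discussion 76 × 0.14 = 10.64
  Case studies 91 × 0.1 = 9.1
  Problem sets 62 × 0.3 = 18.6
  Term paper 92 × 0.07 = 6.44
  Weekly reports 25 × 0.06 = 1.5
Sum = 72.23
72.23 is ≥ 69.5 and < 85 → Distinction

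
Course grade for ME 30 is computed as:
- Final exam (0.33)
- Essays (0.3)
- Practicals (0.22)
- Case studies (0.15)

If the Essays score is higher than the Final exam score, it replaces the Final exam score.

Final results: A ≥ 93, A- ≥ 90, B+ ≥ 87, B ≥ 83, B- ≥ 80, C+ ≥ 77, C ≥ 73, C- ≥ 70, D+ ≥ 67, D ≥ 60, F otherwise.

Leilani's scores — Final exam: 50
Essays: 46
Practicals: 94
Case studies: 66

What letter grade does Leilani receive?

Essays (46) ≤ Final exam (50), so Final exam stays at 50.
Weighted total:
  Final exam 50 × 0.33 = 16.5
  Essays 46 × 0.3 = 13.8
  Practicals 94 × 0.22 = 20.68
  Case studies 66 × 0.15 = 9.9
Sum = 60.88
60.88 is ≥ 60 and < 67 → D

D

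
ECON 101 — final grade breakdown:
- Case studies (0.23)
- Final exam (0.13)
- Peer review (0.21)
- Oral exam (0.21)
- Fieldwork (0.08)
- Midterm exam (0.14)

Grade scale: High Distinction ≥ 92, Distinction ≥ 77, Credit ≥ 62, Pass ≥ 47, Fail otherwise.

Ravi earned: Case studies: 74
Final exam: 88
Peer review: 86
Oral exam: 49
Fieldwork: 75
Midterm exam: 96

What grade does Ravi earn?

Weighted total:
  Case studies 74 × 0.23 = 17.02
  Final exam 88 × 0.13 = 11.44
  Peer review 86 × 0.21 = 18.06
  Oral exam 49 × 0.21 = 10.29
  Fieldwork 75 × 0.08 = 6
  Midterm exam 96 × 0.14 = 13.44
Sum = 76.25
76.25 is ≥ 62 and < 77 → Credit

Credit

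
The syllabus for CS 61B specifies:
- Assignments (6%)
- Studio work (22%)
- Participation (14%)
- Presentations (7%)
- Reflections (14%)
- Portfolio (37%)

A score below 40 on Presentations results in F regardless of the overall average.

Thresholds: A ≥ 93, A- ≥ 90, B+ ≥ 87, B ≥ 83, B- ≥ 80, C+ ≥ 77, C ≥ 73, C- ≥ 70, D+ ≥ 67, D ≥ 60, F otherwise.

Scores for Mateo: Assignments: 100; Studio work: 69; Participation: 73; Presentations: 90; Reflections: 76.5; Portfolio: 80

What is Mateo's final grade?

Presentations score 90 ≥ 40: minimum met.
Weighted total:
  Assignments 100 × 0.06 = 6
  Studio work 69 × 0.22 = 15.18
  Participation 73 × 0.14 = 10.22
  Presentations 90 × 0.07 = 6.3
  Reflections 76.5 × 0.14 = 10.71
  Portfolio 80 × 0.37 = 29.6
Sum = 78.01
78.01 is ≥ 77 and < 80 → C+

C+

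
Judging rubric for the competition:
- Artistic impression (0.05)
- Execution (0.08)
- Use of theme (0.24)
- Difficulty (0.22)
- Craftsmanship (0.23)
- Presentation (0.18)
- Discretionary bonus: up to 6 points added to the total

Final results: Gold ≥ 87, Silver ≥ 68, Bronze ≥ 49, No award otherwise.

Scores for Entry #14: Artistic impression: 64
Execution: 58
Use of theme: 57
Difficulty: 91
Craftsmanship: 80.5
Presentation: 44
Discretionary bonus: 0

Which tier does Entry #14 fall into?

Bronze

Weighted total:
  Artistic impression 64 × 0.05 = 3.2
  Execution 58 × 0.08 = 4.64
  Use of theme 57 × 0.24 = 13.68
  Difficulty 91 × 0.22 = 20.02
  Craftsmanship 80.5 × 0.23 = 18.515
  Presentation 44 × 0.18 = 7.92
Sum = 67.975
Discretionary bonus: 67.975 + 0 = 67.975
67.975 is ≥ 49 and < 68 → Bronze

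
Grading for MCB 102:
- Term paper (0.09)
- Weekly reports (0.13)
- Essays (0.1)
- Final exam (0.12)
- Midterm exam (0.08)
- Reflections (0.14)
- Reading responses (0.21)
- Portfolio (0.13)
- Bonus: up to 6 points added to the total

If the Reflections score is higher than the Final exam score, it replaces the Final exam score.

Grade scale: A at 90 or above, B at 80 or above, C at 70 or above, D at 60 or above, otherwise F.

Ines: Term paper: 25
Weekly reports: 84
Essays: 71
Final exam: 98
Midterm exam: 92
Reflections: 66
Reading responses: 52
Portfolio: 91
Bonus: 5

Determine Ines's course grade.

C

Reflections (66) ≤ Final exam (98), so Final exam stays at 98.
Weighted total:
  Term paper 25 × 0.09 = 2.25
  Weekly reports 84 × 0.13 = 10.92
  Essays 71 × 0.1 = 7.1
  Final exam 98 × 0.12 = 11.76
  Midterm exam 92 × 0.08 = 7.36
  Reflections 66 × 0.14 = 9.24
  Reading responses 52 × 0.21 = 10.92
  Portfolio 91 × 0.13 = 11.83
Sum = 71.38
Bonus: 71.38 + 5 = 76.38
76.38 is ≥ 70 and < 80 → C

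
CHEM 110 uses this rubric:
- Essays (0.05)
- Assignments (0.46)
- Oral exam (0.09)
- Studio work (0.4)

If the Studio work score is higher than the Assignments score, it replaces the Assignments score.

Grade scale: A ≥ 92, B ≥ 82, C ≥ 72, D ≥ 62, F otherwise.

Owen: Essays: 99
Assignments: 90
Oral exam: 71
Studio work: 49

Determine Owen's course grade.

Studio work (49) ≤ Assignments (90), so Assignments stays at 90.
Weighted total:
  Essays 99 × 0.05 = 4.95
  Assignments 90 × 0.46 = 41.4
  Oral exam 71 × 0.09 = 6.39
  Studio work 49 × 0.4 = 19.6
Sum = 72.34
72.34 is ≥ 72 and < 82 → C

C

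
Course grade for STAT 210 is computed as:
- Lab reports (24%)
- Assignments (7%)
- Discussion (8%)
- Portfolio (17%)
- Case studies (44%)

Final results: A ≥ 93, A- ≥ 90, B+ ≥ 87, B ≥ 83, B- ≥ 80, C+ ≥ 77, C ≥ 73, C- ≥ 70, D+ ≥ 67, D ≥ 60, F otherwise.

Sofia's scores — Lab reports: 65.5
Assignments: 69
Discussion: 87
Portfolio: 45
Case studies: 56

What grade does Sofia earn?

F

Weighted total:
  Lab reports 65.5 × 0.24 = 15.72
  Assignments 69 × 0.07 = 4.83
  Discussion 87 × 0.08 = 6.96
  Portfolio 45 × 0.17 = 7.65
  Case studies 56 × 0.44 = 24.64
Sum = 59.8
59.8 < 60 → F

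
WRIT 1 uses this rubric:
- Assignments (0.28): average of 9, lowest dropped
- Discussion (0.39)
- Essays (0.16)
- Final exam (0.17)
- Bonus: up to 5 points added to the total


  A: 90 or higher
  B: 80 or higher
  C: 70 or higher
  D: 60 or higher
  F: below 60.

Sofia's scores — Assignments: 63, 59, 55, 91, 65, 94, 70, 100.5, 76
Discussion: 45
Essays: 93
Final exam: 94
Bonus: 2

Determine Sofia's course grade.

Assignments: drop 55 → average of remaining 8 = 618.5/8 = 77.3125
Weighted total:
  Assignments 77.3125 × 0.28 = 21.6475
  Discussion 45 × 0.39 = 17.55
  Essays 93 × 0.16 = 14.88
  Final exam 94 × 0.17 = 15.98
Sum = 70.0575
Bonus: 70.0575 + 2 = 72.0575
72.0575 is ≥ 70 and < 80 → C

C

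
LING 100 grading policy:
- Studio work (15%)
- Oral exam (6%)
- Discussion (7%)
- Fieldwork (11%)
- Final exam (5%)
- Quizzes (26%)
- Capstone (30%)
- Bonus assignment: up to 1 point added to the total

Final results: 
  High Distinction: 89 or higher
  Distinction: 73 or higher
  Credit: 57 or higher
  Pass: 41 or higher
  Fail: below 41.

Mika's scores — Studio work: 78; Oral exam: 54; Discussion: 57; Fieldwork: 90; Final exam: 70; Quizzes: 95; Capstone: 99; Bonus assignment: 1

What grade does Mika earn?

Distinction

Weighted total:
  Studio work 78 × 0.15 = 11.7
  Oral exam 54 × 0.06 = 3.24
  Discussion 57 × 0.07 = 3.99
  Fieldwork 90 × 0.11 = 9.9
  Final exam 70 × 0.05 = 3.5
  Quizzes 95 × 0.26 = 24.7
  Capstone 99 × 0.3 = 29.7
Sum = 86.73
Bonus assignment: 86.73 + 1 = 87.73
87.73 is ≥ 73 and < 89 → Distinction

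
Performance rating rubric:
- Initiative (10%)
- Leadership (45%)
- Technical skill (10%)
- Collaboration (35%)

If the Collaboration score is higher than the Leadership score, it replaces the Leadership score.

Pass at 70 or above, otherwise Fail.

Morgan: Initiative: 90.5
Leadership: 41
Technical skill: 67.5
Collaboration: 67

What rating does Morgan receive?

Fail

Collaboration (67) > Leadership (41), so Leadership counts as 67.
Weighted total:
  Initiative 90.5 × 0.1 = 9.05
  Leadership 67 × 0.45 = 30.15
  Technical skill 67.5 × 0.1 = 6.75
  Collaboration 67 × 0.35 = 23.45
Sum = 69.4
69.4 < 70 → Fail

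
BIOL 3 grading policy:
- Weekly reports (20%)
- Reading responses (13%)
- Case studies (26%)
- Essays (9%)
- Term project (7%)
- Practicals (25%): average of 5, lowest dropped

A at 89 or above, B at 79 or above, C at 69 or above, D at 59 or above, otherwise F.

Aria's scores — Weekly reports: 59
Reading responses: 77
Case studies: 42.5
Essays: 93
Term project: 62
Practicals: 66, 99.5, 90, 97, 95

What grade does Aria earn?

C

Practicals: drop 66 → average of remaining 4 = 381.5/4 = 95.375
Weighted total:
  Weekly reports 59 × 0.2 = 11.8
  Reading responses 77 × 0.13 = 10.01
  Case studies 42.5 × 0.26 = 11.05
  Essays 93 × 0.09 = 8.37
  Term project 62 × 0.07 = 4.34
  Practicals 95.375 × 0.25 = 23.84375
Sum = 69.41375
69.41375 is ≥ 69 and < 79 → C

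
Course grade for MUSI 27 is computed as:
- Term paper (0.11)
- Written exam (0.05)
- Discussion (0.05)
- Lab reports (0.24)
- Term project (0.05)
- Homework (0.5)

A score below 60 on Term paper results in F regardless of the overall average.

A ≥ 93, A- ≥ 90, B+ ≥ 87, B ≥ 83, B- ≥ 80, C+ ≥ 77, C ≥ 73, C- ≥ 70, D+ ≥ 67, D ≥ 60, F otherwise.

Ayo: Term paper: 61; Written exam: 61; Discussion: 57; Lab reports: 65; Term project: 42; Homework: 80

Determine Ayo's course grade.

Term paper score 61 ≥ 60: minimum met.
Weighted total:
  Term paper 61 × 0.11 = 6.71
  Written exam 61 × 0.05 = 3.05
  Discussion 57 × 0.05 = 2.85
  Lab reports 65 × 0.24 = 15.6
  Term project 42 × 0.05 = 2.1
  Homework 80 × 0.5 = 40
Sum = 70.31
70.31 is ≥ 70 and < 73 → C-

C-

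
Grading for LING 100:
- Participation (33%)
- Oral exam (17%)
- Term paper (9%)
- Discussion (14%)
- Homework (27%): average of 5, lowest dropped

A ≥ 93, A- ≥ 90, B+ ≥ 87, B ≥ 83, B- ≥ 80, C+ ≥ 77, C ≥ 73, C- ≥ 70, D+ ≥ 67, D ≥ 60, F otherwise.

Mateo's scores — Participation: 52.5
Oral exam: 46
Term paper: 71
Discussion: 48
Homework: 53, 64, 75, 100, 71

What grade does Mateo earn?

F

Homework: drop 53 → average of remaining 4 = 310/4 = 77.5
Weighted total:
  Participation 52.5 × 0.33 = 17.325
  Oral exam 46 × 0.17 = 7.82
  Term paper 71 × 0.09 = 6.39
  Discussion 48 × 0.14 = 6.72
  Homework 77.5 × 0.27 = 20.925
Sum = 59.18
59.18 < 60 → F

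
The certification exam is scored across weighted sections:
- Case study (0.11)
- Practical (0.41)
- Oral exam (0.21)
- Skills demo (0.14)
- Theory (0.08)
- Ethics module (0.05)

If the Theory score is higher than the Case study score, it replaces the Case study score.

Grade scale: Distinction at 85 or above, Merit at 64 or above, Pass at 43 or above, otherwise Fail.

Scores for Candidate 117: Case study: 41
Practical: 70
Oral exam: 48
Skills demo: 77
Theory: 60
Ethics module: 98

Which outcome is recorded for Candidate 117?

Theory (60) > Case study (41), so Case study counts as 60.
Weighted total:
  Case study 60 × 0.11 = 6.6
  Practical 70 × 0.41 = 28.7
  Oral exam 48 × 0.21 = 10.08
  Skills demo 77 × 0.14 = 10.78
  Theory 60 × 0.08 = 4.8
  Ethics module 98 × 0.05 = 4.9
Sum = 65.86
65.86 is ≥ 64 and < 85 → Merit

Merit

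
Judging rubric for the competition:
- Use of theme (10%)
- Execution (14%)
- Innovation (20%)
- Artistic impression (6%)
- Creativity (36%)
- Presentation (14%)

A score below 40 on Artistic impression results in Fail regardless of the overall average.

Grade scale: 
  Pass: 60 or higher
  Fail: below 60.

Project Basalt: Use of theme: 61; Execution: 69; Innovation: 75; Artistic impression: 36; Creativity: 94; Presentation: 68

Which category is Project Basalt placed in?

Fail

Artistic impression score 36 < 40: minimum not met.
Weighted total:
  Use of theme 61 × 0.1 = 6.1
  Execution 69 × 0.14 = 9.66
  Innovation 75 × 0.2 = 15
  Artistic impression 36 × 0.06 = 2.16
  Creativity 94 × 0.36 = 33.84
  Presentation 68 × 0.14 = 9.52
Sum = 76.28
Because the Artistic impression minimum was not met, the result is Fail.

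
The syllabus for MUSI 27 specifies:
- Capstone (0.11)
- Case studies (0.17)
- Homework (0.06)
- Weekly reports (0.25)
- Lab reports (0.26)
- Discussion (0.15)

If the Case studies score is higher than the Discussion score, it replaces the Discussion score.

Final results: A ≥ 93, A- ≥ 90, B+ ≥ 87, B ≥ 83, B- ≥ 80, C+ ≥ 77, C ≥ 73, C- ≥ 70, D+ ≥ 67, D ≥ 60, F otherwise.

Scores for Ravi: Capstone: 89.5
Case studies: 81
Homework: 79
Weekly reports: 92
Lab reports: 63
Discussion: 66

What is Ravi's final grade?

C+

Case studies (81) > Discussion (66), so Discussion counts as 81.
Weighted total:
  Capstone 89.5 × 0.11 = 9.845
  Case studies 81 × 0.17 = 13.77
  Homework 79 × 0.06 = 4.74
  Weekly reports 92 × 0.25 = 23
  Lab reports 63 × 0.26 = 16.38
  Discussion 81 × 0.15 = 12.15
Sum = 79.885
79.885 is ≥ 77 and < 80 → C+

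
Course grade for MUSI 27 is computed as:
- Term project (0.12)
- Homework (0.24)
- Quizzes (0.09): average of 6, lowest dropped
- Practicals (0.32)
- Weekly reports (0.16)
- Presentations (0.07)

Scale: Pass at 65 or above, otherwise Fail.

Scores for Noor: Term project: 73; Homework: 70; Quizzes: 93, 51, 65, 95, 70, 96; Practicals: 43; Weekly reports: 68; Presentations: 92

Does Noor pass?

Fail

Quizzes: drop 51 → average of remaining 5 = 419/5 = 83.8
Weighted total:
  Term project 73 × 0.12 = 8.76
  Homework 70 × 0.24 = 16.8
  Quizzes 83.8 × 0.09 = 7.542
  Practicals 43 × 0.32 = 13.76
  Weekly reports 68 × 0.16 = 10.88
  Presentations 92 × 0.07 = 6.44
Sum = 64.182
64.182 < 65 → Fail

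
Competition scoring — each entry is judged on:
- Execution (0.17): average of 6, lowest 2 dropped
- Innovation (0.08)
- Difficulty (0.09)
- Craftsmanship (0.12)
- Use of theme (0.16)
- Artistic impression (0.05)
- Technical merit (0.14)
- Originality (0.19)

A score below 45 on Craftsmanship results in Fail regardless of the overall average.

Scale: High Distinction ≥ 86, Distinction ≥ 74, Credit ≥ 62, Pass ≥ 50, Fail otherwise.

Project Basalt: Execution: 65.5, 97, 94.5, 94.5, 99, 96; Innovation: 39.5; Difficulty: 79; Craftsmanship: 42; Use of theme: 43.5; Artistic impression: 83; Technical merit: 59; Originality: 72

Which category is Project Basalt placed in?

Fail

Execution: drop 65.5, 94.5 → average of remaining 4 = 386.5/4 = 96.625
Craftsmanship score 42 < 45: minimum not met.
Weighted total:
  Execution 96.625 × 0.17 = 16.42625
  Innovation 39.5 × 0.08 = 3.16
  Difficulty 79 × 0.09 = 7.11
  Craftsmanship 42 × 0.12 = 5.04
  Use of theme 43.5 × 0.16 = 6.96
  Artistic impression 83 × 0.05 = 4.15
  Technical merit 59 × 0.14 = 8.26
  Originality 72 × 0.19 = 13.68
Sum = 64.78625
Because the Craftsmanship minimum was not met, the result is Fail.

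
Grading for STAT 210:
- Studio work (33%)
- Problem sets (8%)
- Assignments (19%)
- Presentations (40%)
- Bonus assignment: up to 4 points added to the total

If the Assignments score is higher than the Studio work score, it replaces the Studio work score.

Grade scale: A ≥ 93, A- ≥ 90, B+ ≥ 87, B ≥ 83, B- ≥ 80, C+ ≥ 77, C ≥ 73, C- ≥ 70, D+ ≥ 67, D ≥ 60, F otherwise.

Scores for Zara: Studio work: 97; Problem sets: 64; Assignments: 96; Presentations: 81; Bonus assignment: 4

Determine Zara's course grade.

Assignments (96) ≤ Studio work (97), so Studio work stays at 97.
Weighted total:
  Studio work 97 × 0.33 = 32.01
  Problem sets 64 × 0.08 = 5.12
  Assignments 96 × 0.19 = 18.24
  Presentations 81 × 0.4 = 32.4
Sum = 87.77
Bonus assignment: 87.77 + 4 = 91.77
91.77 is ≥ 90 and < 93 → A-

A-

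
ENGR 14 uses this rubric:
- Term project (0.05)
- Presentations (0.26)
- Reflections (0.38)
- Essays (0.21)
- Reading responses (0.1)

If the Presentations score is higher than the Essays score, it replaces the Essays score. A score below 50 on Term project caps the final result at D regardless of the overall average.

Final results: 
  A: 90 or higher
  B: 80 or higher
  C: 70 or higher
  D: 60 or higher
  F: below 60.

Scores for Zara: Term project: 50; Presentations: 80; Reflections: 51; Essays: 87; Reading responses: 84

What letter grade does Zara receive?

D

Presentations (80) ≤ Essays (87), so Essays stays at 87.
Term project score 50 ≥ 50: minimum met.
Weighted total:
  Term project 50 × 0.05 = 2.5
  Presentations 80 × 0.26 = 20.8
  Reflections 51 × 0.38 = 19.38
  Essays 87 × 0.21 = 18.27
  Reading responses 84 × 0.1 = 8.4
Sum = 69.35
69.35 is ≥ 60 and < 70 → D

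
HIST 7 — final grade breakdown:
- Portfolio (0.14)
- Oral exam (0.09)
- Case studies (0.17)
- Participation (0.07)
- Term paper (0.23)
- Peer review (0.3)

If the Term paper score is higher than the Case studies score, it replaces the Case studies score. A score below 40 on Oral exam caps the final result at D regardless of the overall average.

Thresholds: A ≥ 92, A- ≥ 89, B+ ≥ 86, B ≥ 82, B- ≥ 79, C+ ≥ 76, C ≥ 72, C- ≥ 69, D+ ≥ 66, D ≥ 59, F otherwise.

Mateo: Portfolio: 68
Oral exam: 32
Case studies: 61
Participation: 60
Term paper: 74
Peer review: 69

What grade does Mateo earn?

Term paper (74) > Case studies (61), so Case studies counts as 74.
Oral exam score 32 < 40: minimum not met.
Weighted total:
  Portfolio 68 × 0.14 = 9.52
  Oral exam 32 × 0.09 = 2.88
  Case studies 74 × 0.17 = 12.58
  Participation 60 × 0.07 = 4.2
  Term paper 74 × 0.23 = 17.02
  Peer review 69 × 0.3 = 20.7
Sum = 66.9
66.9 would be D+; cap at D applies → D.

D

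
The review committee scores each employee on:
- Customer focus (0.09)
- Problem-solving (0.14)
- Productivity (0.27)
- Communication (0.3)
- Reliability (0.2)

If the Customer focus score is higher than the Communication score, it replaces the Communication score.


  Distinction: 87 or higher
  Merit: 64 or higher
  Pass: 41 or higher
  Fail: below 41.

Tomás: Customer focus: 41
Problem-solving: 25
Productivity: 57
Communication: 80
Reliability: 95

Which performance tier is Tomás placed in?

Customer focus (41) ≤ Communication (80), so Communication stays at 80.
Weighted total:
  Customer focus 41 × 0.09 = 3.69
  Problem-solving 25 × 0.14 = 3.5
  Productivity 57 × 0.27 = 15.39
  Communication 80 × 0.3 = 24
  Reliability 95 × 0.2 = 19
Sum = 65.58
65.58 is ≥ 64 and < 87 → Merit

Merit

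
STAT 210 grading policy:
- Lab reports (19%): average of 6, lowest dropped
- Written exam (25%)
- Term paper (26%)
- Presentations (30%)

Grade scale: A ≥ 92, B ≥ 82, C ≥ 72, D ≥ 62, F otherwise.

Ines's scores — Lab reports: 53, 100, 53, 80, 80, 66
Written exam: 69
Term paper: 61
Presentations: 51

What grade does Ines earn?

D

Lab reports: drop 53 → average of remaining 5 = 379/5 = 75.8
Weighted total:
  Lab reports 75.8 × 0.19 = 14.402
  Written exam 69 × 0.25 = 17.25
  Term paper 61 × 0.26 = 15.86
  Presentations 51 × 0.3 = 15.3
Sum = 62.812
62.812 is ≥ 62 and < 72 → D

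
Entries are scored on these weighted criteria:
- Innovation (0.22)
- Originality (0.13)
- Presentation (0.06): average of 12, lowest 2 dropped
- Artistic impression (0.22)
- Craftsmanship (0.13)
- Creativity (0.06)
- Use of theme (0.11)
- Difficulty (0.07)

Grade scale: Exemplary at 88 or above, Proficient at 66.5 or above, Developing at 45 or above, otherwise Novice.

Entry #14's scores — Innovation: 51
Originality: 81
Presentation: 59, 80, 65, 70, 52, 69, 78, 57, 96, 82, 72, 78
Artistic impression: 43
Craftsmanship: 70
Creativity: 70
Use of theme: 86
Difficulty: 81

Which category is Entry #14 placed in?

Developing

Presentation: drop 52, 57 → average of remaining 10 = 749/10 = 74.9
Weighted total:
  Innovation 51 × 0.22 = 11.22
  Originality 81 × 0.13 = 10.53
  Presentation 74.9 × 0.06 = 4.494
  Artistic impression 43 × 0.22 = 9.46
  Craftsmanship 70 × 0.13 = 9.1
  Creativity 70 × 0.06 = 4.2
  Use of theme 86 × 0.11 = 9.46
  Difficulty 81 × 0.07 = 5.67
Sum = 64.134
64.134 is ≥ 45 and < 66.5 → Developing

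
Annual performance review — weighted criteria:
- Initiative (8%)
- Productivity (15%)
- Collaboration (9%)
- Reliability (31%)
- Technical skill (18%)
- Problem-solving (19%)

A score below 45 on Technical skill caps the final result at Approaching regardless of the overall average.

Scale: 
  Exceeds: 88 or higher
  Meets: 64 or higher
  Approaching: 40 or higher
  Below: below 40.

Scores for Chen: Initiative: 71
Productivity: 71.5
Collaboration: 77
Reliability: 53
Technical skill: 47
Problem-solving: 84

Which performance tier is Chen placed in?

Meets

Technical skill score 47 ≥ 45: minimum met.
Weighted total:
  Initiative 71 × 0.08 = 5.68
  Productivity 71.5 × 0.15 = 10.725
  Collaboration 77 × 0.09 = 6.93
  Reliability 53 × 0.31 = 16.43
  Technical skill 47 × 0.18 = 8.46
  Problem-solving 84 × 0.19 = 15.96
Sum = 64.185
64.185 is ≥ 64 and < 88 → Meets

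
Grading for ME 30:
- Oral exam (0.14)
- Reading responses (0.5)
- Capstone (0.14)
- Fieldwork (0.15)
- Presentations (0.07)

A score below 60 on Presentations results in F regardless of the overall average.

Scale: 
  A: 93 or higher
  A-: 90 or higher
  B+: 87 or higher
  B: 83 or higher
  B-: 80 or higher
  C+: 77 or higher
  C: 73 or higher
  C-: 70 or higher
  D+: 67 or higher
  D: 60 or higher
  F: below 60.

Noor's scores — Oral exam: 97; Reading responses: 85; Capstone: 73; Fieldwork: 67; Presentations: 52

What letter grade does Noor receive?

Presentations score 52 < 60: minimum not met.
Weighted total:
  Oral exam 97 × 0.14 = 13.58
  Reading responses 85 × 0.5 = 42.5
  Capstone 73 × 0.14 = 10.22
  Fieldwork 67 × 0.15 = 10.05
  Presentations 52 × 0.07 = 3.64
Sum = 79.99
Because the Presentations minimum was not met, the result is F.

F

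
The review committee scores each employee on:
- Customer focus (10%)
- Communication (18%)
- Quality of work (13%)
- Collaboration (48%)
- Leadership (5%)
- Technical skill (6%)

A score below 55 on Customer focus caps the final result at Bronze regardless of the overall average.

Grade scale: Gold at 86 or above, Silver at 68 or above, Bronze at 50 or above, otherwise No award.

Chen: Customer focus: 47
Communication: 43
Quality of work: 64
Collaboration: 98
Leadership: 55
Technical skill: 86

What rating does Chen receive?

Bronze

Customer focus score 47 < 55: minimum not met.
Weighted total:
  Customer focus 47 × 0.1 = 4.7
  Communication 43 × 0.18 = 7.74
  Quality of work 64 × 0.13 = 8.32
  Collaboration 98 × 0.48 = 47.04
  Leadership 55 × 0.05 = 2.75
  Technical skill 86 × 0.06 = 5.16
Sum = 75.71
75.71 would be Silver; cap at Bronze applies → Bronze.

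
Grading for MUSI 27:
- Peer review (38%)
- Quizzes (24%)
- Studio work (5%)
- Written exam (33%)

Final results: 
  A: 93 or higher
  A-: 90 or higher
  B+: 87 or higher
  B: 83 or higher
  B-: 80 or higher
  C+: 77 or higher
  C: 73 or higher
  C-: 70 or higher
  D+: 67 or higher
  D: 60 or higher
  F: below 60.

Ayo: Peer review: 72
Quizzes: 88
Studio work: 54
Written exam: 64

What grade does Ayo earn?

C-

Weighted total:
  Peer review 72 × 0.38 = 27.36
  Quizzes 88 × 0.24 = 21.12
  Studio work 54 × 0.05 = 2.7
  Written exam 64 × 0.33 = 21.12
Sum = 72.3
72.3 is ≥ 70 and < 73 → C-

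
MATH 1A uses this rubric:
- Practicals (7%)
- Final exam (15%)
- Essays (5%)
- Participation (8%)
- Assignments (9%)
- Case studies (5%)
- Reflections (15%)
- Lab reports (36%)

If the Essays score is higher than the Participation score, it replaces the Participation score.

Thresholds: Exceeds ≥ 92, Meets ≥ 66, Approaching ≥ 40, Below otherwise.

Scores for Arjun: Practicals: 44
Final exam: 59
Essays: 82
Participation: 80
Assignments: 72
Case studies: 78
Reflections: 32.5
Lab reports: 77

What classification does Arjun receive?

Essays (82) > Participation (80), so Participation counts as 82.
Weighted total:
  Practicals 44 × 0.07 = 3.08
  Final exam 59 × 0.15 = 8.85
  Essays 82 × 0.05 = 4.1
  Participation 82 × 0.08 = 6.56
  Assignments 72 × 0.09 = 6.48
  Case studies 78 × 0.05 = 3.9
  Reflections 32.5 × 0.15 = 4.875
  Lab reports 77 × 0.36 = 27.72
Sum = 65.565
65.565 is ≥ 40 and < 66 → Approaching

Approaching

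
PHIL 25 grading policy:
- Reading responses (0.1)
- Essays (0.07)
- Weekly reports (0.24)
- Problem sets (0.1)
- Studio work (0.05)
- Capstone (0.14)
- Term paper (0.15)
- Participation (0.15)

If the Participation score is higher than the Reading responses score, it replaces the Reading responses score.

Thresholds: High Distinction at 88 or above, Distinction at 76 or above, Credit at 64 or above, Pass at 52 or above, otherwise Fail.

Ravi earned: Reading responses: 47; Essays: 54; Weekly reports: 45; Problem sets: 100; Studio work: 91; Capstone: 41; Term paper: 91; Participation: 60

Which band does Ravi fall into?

Participation (60) > Reading responses (47), so Reading responses counts as 60.
Weighted total:
  Reading responses 60 × 0.1 = 6
  Essays 54 × 0.07 = 3.78
  Weekly reports 45 × 0.24 = 10.8
  Problem sets 100 × 0.1 = 10
  Studio work 91 × 0.05 = 4.55
  Capstone 41 × 0.14 = 5.74
  Term paper 91 × 0.15 = 13.65
  Participation 60 × 0.15 = 9
Sum = 63.52
63.52 is ≥ 52 and < 64 → Pass

Pass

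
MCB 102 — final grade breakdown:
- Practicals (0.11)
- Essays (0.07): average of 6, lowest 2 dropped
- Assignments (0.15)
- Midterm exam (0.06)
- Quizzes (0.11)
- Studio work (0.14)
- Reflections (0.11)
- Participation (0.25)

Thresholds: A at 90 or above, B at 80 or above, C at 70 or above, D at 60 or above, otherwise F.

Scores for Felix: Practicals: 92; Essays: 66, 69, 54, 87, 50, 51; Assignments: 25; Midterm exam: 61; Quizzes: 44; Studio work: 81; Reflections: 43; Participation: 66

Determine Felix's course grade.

Essays: drop 50, 51 → average of remaining 4 = 276/4 = 69
Weighted total:
  Practicals 92 × 0.11 = 10.12
  Essays 69 × 0.07 = 4.83
  Assignments 25 × 0.15 = 3.75
  Midterm exam 61 × 0.06 = 3.66
  Quizzes 44 × 0.11 = 4.84
  Studio work 81 × 0.14 = 11.34
  Reflections 43 × 0.11 = 4.73
  Participation 66 × 0.25 = 16.5
Sum = 59.77
59.77 < 60 → F

F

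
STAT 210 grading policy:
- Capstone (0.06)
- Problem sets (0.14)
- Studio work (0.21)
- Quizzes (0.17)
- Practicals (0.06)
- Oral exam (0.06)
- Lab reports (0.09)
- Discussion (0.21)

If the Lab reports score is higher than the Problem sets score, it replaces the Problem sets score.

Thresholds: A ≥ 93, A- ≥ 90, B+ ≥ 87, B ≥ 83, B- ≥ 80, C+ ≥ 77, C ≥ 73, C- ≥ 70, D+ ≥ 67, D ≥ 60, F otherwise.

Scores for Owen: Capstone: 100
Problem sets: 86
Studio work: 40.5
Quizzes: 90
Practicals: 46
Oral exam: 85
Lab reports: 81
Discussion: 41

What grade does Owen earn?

D

Lab reports (81) ≤ Problem sets (86), so Problem sets stays at 86.
Weighted total:
  Capstone 100 × 0.06 = 6
  Problem sets 86 × 0.14 = 12.04
  Studio work 40.5 × 0.21 = 8.505
  Quizzes 90 × 0.17 = 15.3
  Practicals 46 × 0.06 = 2.76
  Oral exam 85 × 0.06 = 5.1
  Lab reports 81 × 0.09 = 7.29
  Discussion 41 × 0.21 = 8.61
Sum = 65.605
65.605 is ≥ 60 and < 67 → D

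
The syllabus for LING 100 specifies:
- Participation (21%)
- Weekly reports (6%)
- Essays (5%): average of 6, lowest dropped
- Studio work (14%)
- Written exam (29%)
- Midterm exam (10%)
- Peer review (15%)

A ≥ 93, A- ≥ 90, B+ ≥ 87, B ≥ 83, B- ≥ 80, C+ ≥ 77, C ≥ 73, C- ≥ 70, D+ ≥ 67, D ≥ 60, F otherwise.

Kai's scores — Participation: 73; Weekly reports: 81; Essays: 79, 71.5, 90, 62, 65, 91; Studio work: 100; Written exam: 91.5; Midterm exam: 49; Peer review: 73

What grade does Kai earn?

Essays: drop 62 → average of remaining 5 = 396.5/5 = 79.3
Weighted total:
  Participation 73 × 0.21 = 15.33
  Weekly reports 81 × 0.06 = 4.86
  Essays 79.3 × 0.05 = 3.965
  Studio work 100 × 0.14 = 14
  Written exam 91.5 × 0.29 = 26.535
  Midterm exam 49 × 0.1 = 4.9
  Peer review 73 × 0.15 = 10.95
Sum = 80.54
80.54 is ≥ 80 and < 83 → B-

B-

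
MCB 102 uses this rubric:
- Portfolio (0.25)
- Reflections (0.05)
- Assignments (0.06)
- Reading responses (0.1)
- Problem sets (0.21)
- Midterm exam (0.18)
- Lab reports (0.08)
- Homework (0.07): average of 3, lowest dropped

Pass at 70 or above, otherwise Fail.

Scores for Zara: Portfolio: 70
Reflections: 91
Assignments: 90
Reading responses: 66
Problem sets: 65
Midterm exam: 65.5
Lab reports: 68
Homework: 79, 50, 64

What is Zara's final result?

Homework: drop 50 → average of remaining 2 = 143/2 = 71.5
Weighted total:
  Portfolio 70 × 0.25 = 17.5
  Reflections 91 × 0.05 = 4.55
  Assignments 90 × 0.06 = 5.4
  Reading responses 66 × 0.1 = 6.6
  Problem sets 65 × 0.21 = 13.65
  Midterm exam 65.5 × 0.18 = 11.79
  Lab reports 68 × 0.08 = 5.44
  Homework 71.5 × 0.07 = 5.005
Sum = 69.935
69.935 < 70 → Fail

Fail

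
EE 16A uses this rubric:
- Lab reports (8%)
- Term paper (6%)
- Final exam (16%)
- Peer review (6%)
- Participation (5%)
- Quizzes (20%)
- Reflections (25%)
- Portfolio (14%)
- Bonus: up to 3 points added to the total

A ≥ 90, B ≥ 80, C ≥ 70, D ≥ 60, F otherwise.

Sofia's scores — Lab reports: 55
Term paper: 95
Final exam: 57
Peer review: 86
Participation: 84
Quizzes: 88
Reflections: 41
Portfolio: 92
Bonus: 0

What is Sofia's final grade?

D

Weighted total:
  Lab reports 55 × 0.08 = 4.4
  Term paper 95 × 0.06 = 5.7
  Final exam 57 × 0.16 = 9.12
  Peer review 86 × 0.06 = 5.16
  Participation 84 × 0.05 = 4.2
  Quizzes 88 × 0.2 = 17.6
  Reflections 41 × 0.25 = 10.25
  Portfolio 92 × 0.14 = 12.88
Sum = 69.31
Bonus: 69.31 + 0 = 69.31
69.31 is ≥ 60 and < 70 → D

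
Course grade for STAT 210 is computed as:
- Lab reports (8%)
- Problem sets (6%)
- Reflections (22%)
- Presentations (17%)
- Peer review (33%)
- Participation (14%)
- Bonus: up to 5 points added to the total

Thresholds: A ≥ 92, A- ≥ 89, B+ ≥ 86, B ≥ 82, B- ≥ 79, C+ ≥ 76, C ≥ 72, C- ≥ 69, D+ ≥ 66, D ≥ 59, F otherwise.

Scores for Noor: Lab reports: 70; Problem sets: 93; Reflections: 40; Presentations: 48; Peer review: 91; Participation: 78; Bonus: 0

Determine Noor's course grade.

Weighted total:
  Lab reports 70 × 0.08 = 5.6
  Problem sets 93 × 0.06 = 5.58
  Reflections 40 × 0.22 = 8.8
  Presentations 48 × 0.17 = 8.16
  Peer review 91 × 0.33 = 30.03
  Participation 78 × 0.14 = 10.92
Sum = 69.09
Bonus: 69.09 + 0 = 69.09
69.09 is ≥ 69 and < 72 → C-

C-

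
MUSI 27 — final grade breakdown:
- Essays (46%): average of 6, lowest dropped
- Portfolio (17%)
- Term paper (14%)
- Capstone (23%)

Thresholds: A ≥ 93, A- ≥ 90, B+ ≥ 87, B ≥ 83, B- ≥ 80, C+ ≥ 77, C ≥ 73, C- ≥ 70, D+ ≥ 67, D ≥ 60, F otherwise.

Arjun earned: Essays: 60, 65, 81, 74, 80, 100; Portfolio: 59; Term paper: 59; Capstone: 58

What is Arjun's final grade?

Essays: drop 60 → average of remaining 5 = 400/5 = 80
Weighted total:
  Essays 80 × 0.46 = 36.8
  Portfolio 59 × 0.17 = 10.03
  Term paper 59 × 0.14 = 8.26
  Capstone 58 × 0.23 = 13.34
Sum = 68.43
68.43 is ≥ 67 and < 70 → D+

D+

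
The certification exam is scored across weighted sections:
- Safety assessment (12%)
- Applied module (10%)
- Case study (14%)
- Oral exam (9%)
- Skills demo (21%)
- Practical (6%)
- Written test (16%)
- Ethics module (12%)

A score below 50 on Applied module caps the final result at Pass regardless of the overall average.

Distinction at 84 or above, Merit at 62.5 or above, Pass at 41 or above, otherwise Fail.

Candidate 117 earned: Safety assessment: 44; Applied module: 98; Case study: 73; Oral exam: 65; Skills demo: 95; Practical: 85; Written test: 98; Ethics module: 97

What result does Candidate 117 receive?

Merit

Applied module score 98 ≥ 50: minimum met.
Weighted total:
  Safety assessment 44 × 0.12 = 5.28
  Applied module 98 × 0.1 = 9.8
  Case study 73 × 0.14 = 10.22
  Oral exam 65 × 0.09 = 5.85
  Skills demo 95 × 0.21 = 19.95
  Practical 85 × 0.06 = 5.1
  Written test 98 × 0.16 = 15.68
  Ethics module 97 × 0.12 = 11.64
Sum = 83.52
83.52 is ≥ 62.5 and < 84 → Merit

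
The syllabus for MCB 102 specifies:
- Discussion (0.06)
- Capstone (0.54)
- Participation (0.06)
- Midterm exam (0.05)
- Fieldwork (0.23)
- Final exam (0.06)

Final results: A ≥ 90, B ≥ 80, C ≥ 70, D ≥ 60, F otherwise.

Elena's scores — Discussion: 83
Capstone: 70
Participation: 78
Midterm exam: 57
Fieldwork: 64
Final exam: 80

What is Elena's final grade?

D

Weighted total:
  Discussion 83 × 0.06 = 4.98
  Capstone 70 × 0.54 = 37.8
  Participation 78 × 0.06 = 4.68
  Midterm exam 57 × 0.05 = 2.85
  Fieldwork 64 × 0.23 = 14.72
  Final exam 80 × 0.06 = 4.8
Sum = 69.83
69.83 is ≥ 60 and < 70 → D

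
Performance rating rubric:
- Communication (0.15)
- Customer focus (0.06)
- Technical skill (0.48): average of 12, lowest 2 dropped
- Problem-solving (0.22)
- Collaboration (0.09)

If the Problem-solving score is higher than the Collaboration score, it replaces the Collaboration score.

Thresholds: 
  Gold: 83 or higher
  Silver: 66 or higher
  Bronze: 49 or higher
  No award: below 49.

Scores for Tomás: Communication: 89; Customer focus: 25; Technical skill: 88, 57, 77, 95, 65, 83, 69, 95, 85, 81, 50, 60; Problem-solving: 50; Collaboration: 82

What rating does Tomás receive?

Silver

Technical skill: drop 50, 57 → average of remaining 10 = 798/10 = 79.8
Problem-solving (50) ≤ Collaboration (82), so Collaboration stays at 82.
Weighted total:
  Communication 89 × 0.15 = 13.35
  Customer focus 25 × 0.06 = 1.5
  Technical skill 79.8 × 0.48 = 38.304
  Problem-solving 50 × 0.22 = 11
  Collaboration 82 × 0.09 = 7.38
Sum = 71.534
71.534 is ≥ 66 and < 83 → Silver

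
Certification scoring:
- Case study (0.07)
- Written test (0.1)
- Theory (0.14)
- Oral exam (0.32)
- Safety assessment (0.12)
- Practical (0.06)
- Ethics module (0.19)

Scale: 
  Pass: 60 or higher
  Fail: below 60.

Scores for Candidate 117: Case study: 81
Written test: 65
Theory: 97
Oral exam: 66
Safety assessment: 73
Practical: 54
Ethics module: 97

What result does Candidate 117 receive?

Weighted total:
  Case study 81 × 0.07 = 5.67
  Written test 65 × 0.1 = 6.5
  Theory 97 × 0.14 = 13.58
  Oral exam 66 × 0.32 = 21.12
  Safety assessment 73 × 0.12 = 8.76
  Practical 54 × 0.06 = 3.24
  Ethics module 97 × 0.19 = 18.43
Sum = 77.3
77.3 ≥ 60 → Pass

Pass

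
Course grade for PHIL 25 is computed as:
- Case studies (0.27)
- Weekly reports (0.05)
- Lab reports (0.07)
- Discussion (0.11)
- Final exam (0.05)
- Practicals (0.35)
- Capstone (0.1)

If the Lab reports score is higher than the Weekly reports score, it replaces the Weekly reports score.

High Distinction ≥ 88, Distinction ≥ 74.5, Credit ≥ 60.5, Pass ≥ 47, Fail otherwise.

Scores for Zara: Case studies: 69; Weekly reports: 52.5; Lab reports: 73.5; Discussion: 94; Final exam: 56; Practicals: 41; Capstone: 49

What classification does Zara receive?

Pass

Lab reports (73.5) > Weekly reports (52.5), so Weekly reports counts as 73.5.
Weighted total:
  Case studies 69 × 0.27 = 18.63
  Weekly reports 73.5 × 0.05 = 3.675
  Lab reports 73.5 × 0.07 = 5.145
  Discussion 94 × 0.11 = 10.34
  Final exam 56 × 0.05 = 2.8
  Practicals 41 × 0.35 = 14.35
  Capstone 49 × 0.1 = 4.9
Sum = 59.84
59.84 is ≥ 47 and < 60.5 → Pass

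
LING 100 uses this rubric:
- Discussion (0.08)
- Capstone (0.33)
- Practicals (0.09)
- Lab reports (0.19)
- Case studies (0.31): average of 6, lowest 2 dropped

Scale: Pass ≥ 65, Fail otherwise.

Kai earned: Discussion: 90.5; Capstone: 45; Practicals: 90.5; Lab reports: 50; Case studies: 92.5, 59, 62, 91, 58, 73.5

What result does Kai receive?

Fail

Case studies: drop 58, 59 → average of remaining 4 = 319/4 = 79.75
Weighted total:
  Discussion 90.5 × 0.08 = 7.24
  Capstone 45 × 0.33 = 14.85
  Practicals 90.5 × 0.09 = 8.145
  Lab reports 50 × 0.19 = 9.5
  Case studies 79.75 × 0.31 = 24.7225
Sum = 64.4575
64.4575 < 65 → Fail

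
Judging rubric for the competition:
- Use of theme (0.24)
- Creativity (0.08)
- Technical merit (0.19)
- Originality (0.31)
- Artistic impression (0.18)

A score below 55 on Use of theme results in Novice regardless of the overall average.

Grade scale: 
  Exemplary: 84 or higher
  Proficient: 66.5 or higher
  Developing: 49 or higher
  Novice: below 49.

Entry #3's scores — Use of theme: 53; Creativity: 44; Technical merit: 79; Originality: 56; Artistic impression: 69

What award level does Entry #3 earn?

Novice

Use of theme score 53 < 55: minimum not met.
Weighted total:
  Use of theme 53 × 0.24 = 12.72
  Creativity 44 × 0.08 = 3.52
  Technical merit 79 × 0.19 = 15.01
  Originality 56 × 0.31 = 17.36
  Artistic impression 69 × 0.18 = 12.42
Sum = 61.03
Because the Use of theme minimum was not met, the result is Novice.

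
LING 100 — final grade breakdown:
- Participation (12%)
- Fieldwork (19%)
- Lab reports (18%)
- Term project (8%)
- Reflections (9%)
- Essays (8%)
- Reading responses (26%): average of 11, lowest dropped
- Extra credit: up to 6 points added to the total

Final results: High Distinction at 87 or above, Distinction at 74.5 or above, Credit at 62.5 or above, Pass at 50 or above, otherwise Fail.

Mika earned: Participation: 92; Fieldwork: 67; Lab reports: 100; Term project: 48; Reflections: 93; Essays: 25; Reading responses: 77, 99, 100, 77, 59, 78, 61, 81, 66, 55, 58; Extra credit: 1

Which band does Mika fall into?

Reading responses: drop 55 → average of remaining 10 = 756/10 = 75.6
Weighted total:
  Participation 92 × 0.12 = 11.04
  Fieldwork 67 × 0.19 = 12.73
  Lab reports 100 × 0.18 = 18
  Term project 48 × 0.08 = 3.84
  Reflections 93 × 0.09 = 8.37
  Essays 25 × 0.08 = 2
  Reading responses 75.6 × 0.26 = 19.656
Sum = 75.636
Extra credit: 75.636 + 1 = 76.636
76.636 is ≥ 74.5 and < 87 → Distinction

Distinction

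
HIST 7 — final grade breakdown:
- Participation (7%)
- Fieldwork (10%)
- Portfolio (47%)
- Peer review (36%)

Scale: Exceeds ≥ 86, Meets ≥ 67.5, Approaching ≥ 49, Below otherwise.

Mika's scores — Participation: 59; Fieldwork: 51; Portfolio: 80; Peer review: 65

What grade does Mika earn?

Weighted total:
  Participation 59 × 0.07 = 4.13
  Fieldwork 51 × 0.1 = 5.1
  Portfolio 80 × 0.47 = 37.6
  Peer review 65 × 0.36 = 23.4
Sum = 70.23
70.23 is ≥ 67.5 and < 86 → Meets

Meets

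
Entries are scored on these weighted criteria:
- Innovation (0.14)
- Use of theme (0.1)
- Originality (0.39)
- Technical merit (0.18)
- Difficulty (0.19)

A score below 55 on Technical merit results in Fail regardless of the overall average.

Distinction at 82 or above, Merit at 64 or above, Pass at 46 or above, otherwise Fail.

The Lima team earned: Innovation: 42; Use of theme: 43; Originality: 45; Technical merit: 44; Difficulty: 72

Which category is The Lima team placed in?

Technical merit score 44 < 55: minimum not met.
Weighted total:
  Innovation 42 × 0.14 = 5.88
  Use of theme 43 × 0.1 = 4.3
  Originality 45 × 0.39 = 17.55
  Technical merit 44 × 0.18 = 7.92
  Difficulty 72 × 0.19 = 13.68
Sum = 49.33
Because the Technical merit minimum was not met, the result is Fail.

Fail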